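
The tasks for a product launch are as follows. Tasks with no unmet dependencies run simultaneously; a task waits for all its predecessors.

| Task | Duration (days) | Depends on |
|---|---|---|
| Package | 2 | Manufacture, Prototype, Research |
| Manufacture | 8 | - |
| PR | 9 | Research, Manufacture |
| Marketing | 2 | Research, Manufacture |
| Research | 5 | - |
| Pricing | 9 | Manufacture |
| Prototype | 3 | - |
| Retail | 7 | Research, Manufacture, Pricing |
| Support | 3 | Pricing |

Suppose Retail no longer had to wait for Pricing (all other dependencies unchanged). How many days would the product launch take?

Original critical path: Manufacture→Pricing→Retail = 8+9+7 = 24 ⇒ 24 days.
Without Pricing→Retail, Retail's earliest start moves from 17 to 8.
The longest chain is now Manufacture→Pricing→Support = 8+9+3 = 20, so the product launch takes 20 days.

20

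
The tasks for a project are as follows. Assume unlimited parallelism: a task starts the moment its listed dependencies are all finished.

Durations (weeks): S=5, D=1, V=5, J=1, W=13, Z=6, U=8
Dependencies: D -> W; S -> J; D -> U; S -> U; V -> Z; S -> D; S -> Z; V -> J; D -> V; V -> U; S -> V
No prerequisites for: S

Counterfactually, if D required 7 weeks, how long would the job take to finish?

25

Baseline: S→D→V→U = 5+1+5+8 = 19 → 19 weeks.
Since D is critical, the +6 change carries straight to that chain (now 25 weeks).
The critical path is still S→D→V→U; finish is now 25 weeks.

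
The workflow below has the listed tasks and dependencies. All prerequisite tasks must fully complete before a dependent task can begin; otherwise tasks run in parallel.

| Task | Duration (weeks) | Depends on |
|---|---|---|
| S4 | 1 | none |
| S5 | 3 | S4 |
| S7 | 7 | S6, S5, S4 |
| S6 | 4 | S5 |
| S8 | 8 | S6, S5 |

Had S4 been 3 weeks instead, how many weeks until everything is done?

18

Baseline: S4→S5→S6→S8 = 1+3+4+8 = 16 → 16 weeks.
Since S4 is critical, the +2 change carries straight to that chain (now 18 weeks).
The critical path is still S4→S5→S6→S8; finish is now 18 weeks.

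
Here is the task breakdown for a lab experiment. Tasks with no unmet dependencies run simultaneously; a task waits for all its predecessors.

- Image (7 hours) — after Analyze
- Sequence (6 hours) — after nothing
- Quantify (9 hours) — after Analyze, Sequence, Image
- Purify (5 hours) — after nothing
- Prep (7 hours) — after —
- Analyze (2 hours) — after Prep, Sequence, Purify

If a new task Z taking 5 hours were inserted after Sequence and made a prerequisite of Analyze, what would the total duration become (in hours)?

Originally the job takes 25 hours.
With Z inserted, Analyze now waits for max(Prep, Sequence, Purify, Z).
New critical path: Sequence→Z→Analyze→Image→Quantify = 6+5+2+7+9 = 29 ⇒ 29 hours.

29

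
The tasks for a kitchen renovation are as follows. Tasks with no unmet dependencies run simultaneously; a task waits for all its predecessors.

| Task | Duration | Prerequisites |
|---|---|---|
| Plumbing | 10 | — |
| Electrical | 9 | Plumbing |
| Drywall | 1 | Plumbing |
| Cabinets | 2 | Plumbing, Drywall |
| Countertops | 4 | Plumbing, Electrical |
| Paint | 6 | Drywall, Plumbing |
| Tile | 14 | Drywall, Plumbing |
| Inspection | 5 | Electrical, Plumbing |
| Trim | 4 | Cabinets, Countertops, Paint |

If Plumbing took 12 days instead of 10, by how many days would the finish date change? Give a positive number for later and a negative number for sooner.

2

The binding path is Plumbing→Electrical→Countertops→Trim = 10+9+4+4 = 27; finish at 27 days.
Plumbing is on the critical path; changing it to 12 makes that path 29 days.
That remains the longest chain; total 29 days.
Change in finish: 29 − 27 = +2 days.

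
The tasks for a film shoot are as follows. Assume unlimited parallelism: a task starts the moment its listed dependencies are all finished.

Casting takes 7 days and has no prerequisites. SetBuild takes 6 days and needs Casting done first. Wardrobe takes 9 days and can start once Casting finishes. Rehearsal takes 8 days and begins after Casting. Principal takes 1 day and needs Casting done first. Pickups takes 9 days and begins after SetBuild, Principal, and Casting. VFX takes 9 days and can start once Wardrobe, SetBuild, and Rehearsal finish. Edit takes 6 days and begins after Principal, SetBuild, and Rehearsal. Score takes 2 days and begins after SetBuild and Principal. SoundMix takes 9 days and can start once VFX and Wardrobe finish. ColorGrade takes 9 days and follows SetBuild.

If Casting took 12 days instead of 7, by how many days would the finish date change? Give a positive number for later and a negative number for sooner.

Critical path before the change: Casting→Wardrobe→VFX→SoundMix = 7+9+9+9 = 34 giving 34 days.
Casting is on the critical path; changing it to 12 makes that path 39 days.
The critical path is still Casting→Wardrobe→VFX→SoundMix; finish is now 39 days.
Change in finish: 39 − 34 = +5 days.

5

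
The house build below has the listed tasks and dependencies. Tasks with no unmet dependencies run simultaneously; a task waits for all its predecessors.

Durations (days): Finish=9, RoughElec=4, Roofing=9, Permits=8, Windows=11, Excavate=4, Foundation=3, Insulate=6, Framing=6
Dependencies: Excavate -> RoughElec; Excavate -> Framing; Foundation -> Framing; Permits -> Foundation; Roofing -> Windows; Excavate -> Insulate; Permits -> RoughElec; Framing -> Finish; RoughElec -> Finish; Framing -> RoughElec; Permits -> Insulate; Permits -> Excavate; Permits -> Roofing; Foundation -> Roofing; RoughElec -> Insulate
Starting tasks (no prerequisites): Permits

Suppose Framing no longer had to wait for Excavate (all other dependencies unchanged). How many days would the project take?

31

With the dependency in place, Permits→Excavate→Framing→RoughElec→Finish = 8+4+6+4+9 = 31 sets the finish at 31 days.
Without Excavate→Framing, Framing's earliest start moves from 12 to 11.
The longest chain is now Permits→Foundation→Roofing→Windows = 8+3+9+11 = 31, so the project takes 31 days.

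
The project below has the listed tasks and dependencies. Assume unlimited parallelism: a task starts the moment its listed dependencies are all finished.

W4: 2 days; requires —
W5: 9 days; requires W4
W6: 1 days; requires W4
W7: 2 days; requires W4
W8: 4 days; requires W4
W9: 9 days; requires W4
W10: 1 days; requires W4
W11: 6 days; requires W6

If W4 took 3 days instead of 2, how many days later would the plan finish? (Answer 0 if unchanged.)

The binding path is W4→W5 = 2+9 = 11; finish at 11 days.
Since W4 is critical, the +1 change carries straight to that chain (now 12 days).
No other chain overtakes it, so the finish is 12 days.
Change in finish: 12 − 11 = +1 days.

1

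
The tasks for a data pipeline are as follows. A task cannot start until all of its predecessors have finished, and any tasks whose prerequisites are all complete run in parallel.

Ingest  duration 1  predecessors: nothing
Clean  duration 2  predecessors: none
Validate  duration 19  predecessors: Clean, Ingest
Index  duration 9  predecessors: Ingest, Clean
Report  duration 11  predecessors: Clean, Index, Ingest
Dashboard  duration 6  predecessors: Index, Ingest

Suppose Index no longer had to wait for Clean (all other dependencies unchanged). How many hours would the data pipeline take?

21

Before: longest chain Clean→Index→Report = 2+9+11 = 22, finish 22.
Without Clean→Index, Index's earliest start moves from 2 to 1.
After: Ingest→Index→Report = 1+9+11 = 21 → 21 hours.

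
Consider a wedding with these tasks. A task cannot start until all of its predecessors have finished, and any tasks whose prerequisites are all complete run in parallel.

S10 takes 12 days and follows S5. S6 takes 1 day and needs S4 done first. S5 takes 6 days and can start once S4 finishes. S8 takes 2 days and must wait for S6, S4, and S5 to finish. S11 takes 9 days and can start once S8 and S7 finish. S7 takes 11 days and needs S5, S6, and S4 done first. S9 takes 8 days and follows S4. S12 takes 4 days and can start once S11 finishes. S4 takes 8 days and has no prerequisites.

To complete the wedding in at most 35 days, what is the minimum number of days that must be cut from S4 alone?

3

Current finish: 38 days; target: 35.
S4 is on every critical path, so each day cut from S4 cuts the finish by one (this holds down to a finish of 31).
Need 38 − 35 = 3 days off S4 → S4 becomes 5 days, finish becomes 35.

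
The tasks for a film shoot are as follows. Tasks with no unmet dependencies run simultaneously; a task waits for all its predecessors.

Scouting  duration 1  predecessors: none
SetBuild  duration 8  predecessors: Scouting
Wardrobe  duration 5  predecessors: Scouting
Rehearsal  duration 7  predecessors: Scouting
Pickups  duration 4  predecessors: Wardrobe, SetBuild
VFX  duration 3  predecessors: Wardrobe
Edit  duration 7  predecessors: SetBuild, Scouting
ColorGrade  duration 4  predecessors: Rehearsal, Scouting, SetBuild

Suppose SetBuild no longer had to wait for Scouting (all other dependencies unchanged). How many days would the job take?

15

Original critical path: Scouting→SetBuild→Edit = 1+8+7 = 16 ⇒ 16 days.
Without Scouting→SetBuild, SetBuild's earliest start moves from 1 to 0.
After: SetBuild→Edit = 8+7 = 15 → 15 days.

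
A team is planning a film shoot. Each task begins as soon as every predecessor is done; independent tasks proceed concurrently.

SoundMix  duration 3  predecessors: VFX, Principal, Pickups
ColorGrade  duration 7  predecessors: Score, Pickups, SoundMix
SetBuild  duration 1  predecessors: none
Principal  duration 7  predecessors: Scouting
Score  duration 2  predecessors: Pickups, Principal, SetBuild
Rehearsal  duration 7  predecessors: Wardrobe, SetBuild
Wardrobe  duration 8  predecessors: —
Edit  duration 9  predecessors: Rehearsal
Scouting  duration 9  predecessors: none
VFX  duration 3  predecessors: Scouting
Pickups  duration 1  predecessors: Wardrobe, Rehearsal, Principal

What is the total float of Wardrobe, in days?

1

Scouting→Principal→Pickups→SoundMix→ColorGrade = 9+7+1+3+7 = 27 sets the makespan at 27 days.
The longest chain containing Wardrobe totals 26 days.
Float = 27 − 26 = 1.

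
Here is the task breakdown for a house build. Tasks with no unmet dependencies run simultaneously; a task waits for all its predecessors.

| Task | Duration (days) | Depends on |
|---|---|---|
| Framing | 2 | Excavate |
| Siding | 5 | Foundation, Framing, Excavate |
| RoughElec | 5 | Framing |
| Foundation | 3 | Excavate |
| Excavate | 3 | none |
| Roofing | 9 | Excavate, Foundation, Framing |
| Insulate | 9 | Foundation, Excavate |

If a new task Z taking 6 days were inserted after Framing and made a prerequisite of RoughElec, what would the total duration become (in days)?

Originally the project takes 15 days.
With Z inserted, RoughElec now waits for max(Framing, Z).
New critical path: Excavate→Framing→Z→RoughElec = 3+2+6+5 = 16 ⇒ 16 days.

16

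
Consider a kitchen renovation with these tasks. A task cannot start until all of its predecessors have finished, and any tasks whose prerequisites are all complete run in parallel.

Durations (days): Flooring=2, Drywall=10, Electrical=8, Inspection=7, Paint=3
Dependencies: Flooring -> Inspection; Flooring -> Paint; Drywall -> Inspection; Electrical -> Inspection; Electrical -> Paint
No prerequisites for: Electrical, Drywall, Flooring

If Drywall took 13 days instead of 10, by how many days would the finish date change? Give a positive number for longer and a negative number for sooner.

As given, the longest chain is Drywall→Inspection = 10+7 = 17, so the finish is 17 days.
Since Drywall is critical, the +3 change carries straight to that chain (now 20 days).
The critical path is still Drywall→Inspection; finish is now 20 days.
Change in finish: 20 − 17 = +3 days.

3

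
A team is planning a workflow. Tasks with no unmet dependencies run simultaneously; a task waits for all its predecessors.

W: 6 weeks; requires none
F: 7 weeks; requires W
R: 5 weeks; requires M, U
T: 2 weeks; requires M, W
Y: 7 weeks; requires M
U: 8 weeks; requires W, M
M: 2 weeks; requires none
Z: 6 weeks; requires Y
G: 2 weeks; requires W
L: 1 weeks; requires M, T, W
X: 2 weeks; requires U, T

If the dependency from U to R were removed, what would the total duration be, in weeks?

16

Original critical path: W→U→R = 6+8+5 = 19 ⇒ 19 weeks.
Without U→R, R's earliest start moves from 14 to 2.
After: W→U→X = 6+8+2 = 16 → 16 weeks.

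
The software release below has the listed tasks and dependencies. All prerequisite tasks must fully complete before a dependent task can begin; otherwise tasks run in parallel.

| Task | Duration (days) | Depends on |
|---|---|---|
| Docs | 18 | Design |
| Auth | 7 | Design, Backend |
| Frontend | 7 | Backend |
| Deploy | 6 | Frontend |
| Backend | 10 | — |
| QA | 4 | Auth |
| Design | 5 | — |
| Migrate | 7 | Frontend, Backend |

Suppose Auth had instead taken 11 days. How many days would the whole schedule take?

Critical path before the change: Backend→Frontend→Migrate = 10+7+7 = 24 giving 24 days.
The longest path through Auth is only 21 days, so Auth has float 3.
Now Backend→Auth→QA = 10+11+4 = 25 is longest, so the finish becomes 25 days.

25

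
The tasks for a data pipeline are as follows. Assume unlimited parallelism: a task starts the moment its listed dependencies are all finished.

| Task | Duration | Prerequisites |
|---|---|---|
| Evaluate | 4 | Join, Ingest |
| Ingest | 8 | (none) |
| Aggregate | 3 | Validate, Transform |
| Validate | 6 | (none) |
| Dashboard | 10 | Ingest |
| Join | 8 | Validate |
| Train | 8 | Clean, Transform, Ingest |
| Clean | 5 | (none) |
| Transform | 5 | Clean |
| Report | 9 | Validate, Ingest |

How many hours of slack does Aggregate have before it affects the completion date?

Critical path: Ingest→Dashboard = 8+10 = 18, so the finish is 18 hours.
Longest path through Aggregate: 13 hours (earliest finish 13, latest finish 18).
So Aggregate can slip 18 − 13 = 5 hours.

5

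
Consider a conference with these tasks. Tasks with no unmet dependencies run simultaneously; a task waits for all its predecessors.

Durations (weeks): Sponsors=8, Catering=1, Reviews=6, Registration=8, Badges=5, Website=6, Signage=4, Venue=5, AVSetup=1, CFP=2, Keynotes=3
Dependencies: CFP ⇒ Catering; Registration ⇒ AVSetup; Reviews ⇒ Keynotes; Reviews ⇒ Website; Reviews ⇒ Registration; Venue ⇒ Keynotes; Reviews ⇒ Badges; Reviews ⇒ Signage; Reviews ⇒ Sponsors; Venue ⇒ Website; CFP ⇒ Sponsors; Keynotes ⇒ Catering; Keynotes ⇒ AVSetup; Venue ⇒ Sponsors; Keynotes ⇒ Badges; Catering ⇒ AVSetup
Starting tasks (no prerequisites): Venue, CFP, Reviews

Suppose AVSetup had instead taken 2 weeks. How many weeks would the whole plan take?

Actual critical path: Reviews→Registration→AVSetup = 6+8+1 = 15 ⇒ 15 weeks.
Since AVSetup is critical, the +1 change carries straight to that chain (now 16 weeks).
That remains the longest chain; total 16 weeks.

16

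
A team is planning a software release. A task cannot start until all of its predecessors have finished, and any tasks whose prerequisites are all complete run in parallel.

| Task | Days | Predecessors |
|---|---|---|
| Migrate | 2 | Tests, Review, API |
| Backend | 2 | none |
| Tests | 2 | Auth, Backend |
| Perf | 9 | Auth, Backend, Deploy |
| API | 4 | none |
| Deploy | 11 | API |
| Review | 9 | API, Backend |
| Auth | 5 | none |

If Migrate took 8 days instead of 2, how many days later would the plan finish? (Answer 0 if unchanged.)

The binding path is API→Deploy→Perf = 4+11+9 = 24; finish at 24 days.
The longest path through Migrate is only 15 days, so Migrate has float 9.
That remains the longest chain; total 24 days.
Change in finish: 24 − 24 = +0 days.

0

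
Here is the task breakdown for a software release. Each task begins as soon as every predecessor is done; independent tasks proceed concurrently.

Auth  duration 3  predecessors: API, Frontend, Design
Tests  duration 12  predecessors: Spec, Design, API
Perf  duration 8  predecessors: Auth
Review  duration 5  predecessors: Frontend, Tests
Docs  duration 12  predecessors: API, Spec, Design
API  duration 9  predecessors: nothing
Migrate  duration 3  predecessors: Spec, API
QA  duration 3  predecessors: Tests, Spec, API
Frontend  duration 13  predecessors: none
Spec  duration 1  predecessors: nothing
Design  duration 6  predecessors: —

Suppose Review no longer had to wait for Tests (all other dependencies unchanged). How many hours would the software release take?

With the dependency in place, API→Tests→Review = 9+12+5 = 26 sets the finish at 26 hours.
Without Tests→Review, Review's earliest start moves from 21 to 13.
After: Frontend→Auth→Perf = 13+3+8 = 24 → 24 hours.

24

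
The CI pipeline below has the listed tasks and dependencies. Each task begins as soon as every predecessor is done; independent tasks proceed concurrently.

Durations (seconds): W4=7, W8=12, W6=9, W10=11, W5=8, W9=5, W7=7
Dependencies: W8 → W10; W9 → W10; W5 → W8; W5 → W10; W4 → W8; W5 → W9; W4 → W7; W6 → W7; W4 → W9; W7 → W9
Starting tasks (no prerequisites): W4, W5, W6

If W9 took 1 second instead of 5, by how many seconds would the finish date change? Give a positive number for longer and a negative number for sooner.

The binding path is W6→W7→W9→W10 = 9+7+5+11 = 32; finish at 32 seconds.
W9 is on the critical path; changing it to 1 makes that path 28 seconds.
The binding chain switches to W5→W8→W10 = 8+12+11 = 31; finish 31 seconds.
Change in finish: 31 − 32 = -1 seconds.

-1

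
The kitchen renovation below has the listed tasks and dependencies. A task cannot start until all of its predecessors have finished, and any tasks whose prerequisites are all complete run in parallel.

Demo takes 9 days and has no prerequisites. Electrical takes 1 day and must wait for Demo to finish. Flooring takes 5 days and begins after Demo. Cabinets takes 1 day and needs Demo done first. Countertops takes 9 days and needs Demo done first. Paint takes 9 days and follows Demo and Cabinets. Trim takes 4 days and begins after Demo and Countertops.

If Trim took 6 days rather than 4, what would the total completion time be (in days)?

24

The binding path is Demo→Countertops→Trim = 9+9+4 = 22; finish at 22 days.
Trim is on the critical path; changing it to 6 makes that path 24 days.
No other chain overtakes it, so the finish is 24 days.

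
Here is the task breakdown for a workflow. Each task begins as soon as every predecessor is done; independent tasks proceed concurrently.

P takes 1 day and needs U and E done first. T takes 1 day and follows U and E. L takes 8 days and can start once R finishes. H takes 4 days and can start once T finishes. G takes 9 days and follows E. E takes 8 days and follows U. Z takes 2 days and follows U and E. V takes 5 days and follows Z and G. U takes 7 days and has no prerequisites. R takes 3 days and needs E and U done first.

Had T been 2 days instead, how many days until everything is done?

29

Critical path before the change: U→E→G→V = 7+8+9+5 = 29 giving 29 days.
The longest path through T is only 20 days, so T has float 9.
No other chain overtakes it, so the finish is 29 days.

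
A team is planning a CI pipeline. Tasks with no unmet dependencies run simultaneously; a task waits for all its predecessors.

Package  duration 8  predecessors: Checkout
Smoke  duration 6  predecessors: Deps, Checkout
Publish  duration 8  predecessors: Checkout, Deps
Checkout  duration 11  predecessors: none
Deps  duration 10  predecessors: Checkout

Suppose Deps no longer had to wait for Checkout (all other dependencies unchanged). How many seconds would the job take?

Before: longest chain Checkout→Deps→Publish = 11+10+8 = 29, finish 29.
Without Checkout→Deps, Deps's earliest start moves from 11 to 0.
New critical path: Checkout→Package = 11+8 = 19 ⇒ 19 seconds.

19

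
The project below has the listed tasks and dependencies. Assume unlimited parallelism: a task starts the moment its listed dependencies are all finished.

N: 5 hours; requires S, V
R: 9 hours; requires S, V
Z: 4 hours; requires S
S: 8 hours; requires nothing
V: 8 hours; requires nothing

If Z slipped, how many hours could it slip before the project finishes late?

V→R = 8+9 = 17 sets the makespan at 17 hours.
The longest chain containing Z totals 12 hours.
So Z can slip 17 − 12 = 5 hours.

5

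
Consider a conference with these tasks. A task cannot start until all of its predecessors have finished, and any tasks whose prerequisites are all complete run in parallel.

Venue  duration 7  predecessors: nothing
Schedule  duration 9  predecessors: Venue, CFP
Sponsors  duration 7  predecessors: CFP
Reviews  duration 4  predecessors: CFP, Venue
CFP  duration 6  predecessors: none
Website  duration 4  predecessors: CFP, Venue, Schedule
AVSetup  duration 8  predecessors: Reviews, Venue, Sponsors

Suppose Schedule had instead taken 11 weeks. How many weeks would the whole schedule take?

22

Baseline: CFP→Sponsors→AVSetup = 6+7+8 = 21 → 21 weeks.
Schedule has 1 week of float (longest path through it is 20).
The binding chain switches to Venue→Schedule→Website = 7+11+4 = 22; finish 22 weeks.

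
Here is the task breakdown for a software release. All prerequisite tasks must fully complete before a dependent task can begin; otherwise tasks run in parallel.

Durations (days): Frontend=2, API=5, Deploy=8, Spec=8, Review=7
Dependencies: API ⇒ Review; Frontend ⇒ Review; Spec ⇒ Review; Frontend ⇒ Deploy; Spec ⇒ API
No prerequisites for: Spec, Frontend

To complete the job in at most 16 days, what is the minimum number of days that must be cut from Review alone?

Current finish: 20 days; target: 16.
Review is on every critical path, so each day cut from Review cuts the finish by one (this holds down to a finish of 14).
Need 20 − 16 = 4 days off Review → Review becomes 3 days, finish becomes 16.

4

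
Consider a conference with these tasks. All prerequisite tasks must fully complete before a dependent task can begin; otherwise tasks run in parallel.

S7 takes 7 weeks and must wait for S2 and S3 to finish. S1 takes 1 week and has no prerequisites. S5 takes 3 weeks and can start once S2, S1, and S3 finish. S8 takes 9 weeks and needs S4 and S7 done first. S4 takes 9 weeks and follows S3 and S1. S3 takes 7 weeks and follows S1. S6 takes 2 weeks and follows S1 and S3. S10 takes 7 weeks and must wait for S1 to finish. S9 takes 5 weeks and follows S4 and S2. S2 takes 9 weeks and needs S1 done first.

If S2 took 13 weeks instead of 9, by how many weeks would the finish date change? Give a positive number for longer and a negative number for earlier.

4

Critical path before the change: S1→S2→S7→S8 = 1+9+7+9 = 26 giving 26 weeks.
S2 is on the critical path; changing it to 13 makes that path 30 weeks.
That remains the longest chain; total 30 weeks.
Change in finish: 30 − 26 = +4 weeks.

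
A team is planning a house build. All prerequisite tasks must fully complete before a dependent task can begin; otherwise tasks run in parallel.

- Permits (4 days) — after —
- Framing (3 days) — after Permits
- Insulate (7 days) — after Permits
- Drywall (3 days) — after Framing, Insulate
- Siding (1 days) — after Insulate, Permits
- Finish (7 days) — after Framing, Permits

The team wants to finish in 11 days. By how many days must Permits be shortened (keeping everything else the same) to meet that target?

Current finish: 14 days; target: 11.
Permits is on every critical path, so each day cut from Permits cuts the finish by one (this holds down to a finish of 11).
Need 14 − 11 = 3 days off Permits → Permits becomes 1 day, finish becomes 11.

3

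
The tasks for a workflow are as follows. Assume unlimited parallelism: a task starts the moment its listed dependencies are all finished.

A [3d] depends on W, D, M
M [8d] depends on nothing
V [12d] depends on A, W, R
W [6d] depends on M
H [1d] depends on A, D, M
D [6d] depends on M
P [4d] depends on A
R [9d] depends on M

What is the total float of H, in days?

The longest chain is M→D→A→V = 8+6+3+12 = 29; overall finish 29 days.
Longest path through H: 18 days (earliest finish 18, latest finish 29).
So H can slip 29 − 18 = 11 days.

11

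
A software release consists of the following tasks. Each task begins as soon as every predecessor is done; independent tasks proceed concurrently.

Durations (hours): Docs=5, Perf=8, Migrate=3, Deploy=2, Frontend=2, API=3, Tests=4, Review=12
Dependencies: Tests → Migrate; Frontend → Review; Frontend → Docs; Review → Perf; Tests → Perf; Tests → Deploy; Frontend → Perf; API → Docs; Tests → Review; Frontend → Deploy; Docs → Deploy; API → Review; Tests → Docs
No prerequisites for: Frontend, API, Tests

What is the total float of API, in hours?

Critical path: Tests→Review→Perf = 4+12+8 = 24, so the finish is 24 hours.
The longest chain containing API totals 23 hours.
Slack of API = 1 − 0 = 1 hour.

1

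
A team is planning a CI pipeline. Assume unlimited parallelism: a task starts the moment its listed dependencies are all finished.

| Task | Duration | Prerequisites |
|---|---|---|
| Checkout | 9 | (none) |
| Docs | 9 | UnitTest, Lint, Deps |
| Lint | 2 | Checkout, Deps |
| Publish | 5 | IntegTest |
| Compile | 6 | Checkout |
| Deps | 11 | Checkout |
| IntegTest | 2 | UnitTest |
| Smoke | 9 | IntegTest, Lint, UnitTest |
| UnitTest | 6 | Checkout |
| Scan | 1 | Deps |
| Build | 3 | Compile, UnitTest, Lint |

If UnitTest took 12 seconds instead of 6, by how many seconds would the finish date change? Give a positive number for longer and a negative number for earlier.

1

Actual critical path: Checkout→Deps→Lint→Docs = 9+11+2+9 = 31 ⇒ 31 seconds.
UnitTest is off the critical path — its longest chain is 26 seconds, giving 5 of slack.
The binding chain switches to Checkout→UnitTest→IntegTest→Smoke = 9+12+2+9 = 32; finish 32 seconds.
Change in finish: 32 − 31 = +1 seconds.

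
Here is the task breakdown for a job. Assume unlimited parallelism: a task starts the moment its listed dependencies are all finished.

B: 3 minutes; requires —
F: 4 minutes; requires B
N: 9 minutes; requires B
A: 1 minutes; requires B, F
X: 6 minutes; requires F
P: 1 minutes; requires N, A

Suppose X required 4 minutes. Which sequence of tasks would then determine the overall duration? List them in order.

The binding path is B→F→X = 3+4+6 = 13; finish at 13 minutes.
X lies on that path, so at 4 minutes the path becomes 11 minutes.
New critical path: B→N→P = 3+9+1 = 13 ⇒ 13 minutes.

B, N, P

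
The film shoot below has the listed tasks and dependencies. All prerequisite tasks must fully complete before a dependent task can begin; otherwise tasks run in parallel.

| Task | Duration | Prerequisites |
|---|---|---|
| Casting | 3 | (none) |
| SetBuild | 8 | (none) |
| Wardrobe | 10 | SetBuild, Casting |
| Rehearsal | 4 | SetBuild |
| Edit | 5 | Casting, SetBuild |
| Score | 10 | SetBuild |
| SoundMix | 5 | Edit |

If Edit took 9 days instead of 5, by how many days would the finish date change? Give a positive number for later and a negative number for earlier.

Critical path before the change: SetBuild→Edit→SoundMix = 8+5+5 = 18 giving 18 days.
Edit is on the critical path; changing it to 9 makes that path 22 days.
No other chain overtakes it, so the finish is 22 days.
Change in finish: 22 − 18 = +4 days.

4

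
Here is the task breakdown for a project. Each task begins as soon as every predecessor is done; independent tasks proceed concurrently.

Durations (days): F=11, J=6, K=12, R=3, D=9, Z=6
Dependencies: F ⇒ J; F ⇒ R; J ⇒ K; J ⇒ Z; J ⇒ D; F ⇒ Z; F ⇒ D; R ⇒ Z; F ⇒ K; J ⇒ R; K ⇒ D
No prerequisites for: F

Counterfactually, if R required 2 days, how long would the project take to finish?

Actual critical path: F→J→K→D = 11+6+12+9 = 38 ⇒ 38 days.
The longest path through R is only 26 days, so R has float 12.
That remains the longest chain; total 38 days.

38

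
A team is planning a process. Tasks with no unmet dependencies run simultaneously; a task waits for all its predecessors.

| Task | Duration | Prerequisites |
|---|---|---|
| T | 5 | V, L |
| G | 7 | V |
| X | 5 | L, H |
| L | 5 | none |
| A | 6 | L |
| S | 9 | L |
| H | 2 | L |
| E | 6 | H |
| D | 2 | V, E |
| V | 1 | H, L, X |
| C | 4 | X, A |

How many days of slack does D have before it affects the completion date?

5

Critical path: L→H→X→V→G = 5+2+5+1+7 = 20, so the finish is 20 days.
D finishes as early as 15 and must finish by 20.
Slack of D = 18 − 13 = 5 days.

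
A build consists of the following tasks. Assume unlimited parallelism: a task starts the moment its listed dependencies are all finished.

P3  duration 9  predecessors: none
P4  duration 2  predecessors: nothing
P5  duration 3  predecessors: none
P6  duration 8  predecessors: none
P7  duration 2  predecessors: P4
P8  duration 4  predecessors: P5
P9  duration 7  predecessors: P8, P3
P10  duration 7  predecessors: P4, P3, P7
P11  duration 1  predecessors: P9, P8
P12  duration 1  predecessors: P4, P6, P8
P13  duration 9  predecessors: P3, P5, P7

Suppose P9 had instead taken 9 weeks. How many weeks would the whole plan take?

19

The binding path is P3→P13 = 9+9 = 18; finish at 18 weeks.
The longest path through P9 is only 17 weeks, so P9 has float 1.
Now P3→P9→P11 = 9+9+1 = 19 is longest, so the finish becomes 19 weeks.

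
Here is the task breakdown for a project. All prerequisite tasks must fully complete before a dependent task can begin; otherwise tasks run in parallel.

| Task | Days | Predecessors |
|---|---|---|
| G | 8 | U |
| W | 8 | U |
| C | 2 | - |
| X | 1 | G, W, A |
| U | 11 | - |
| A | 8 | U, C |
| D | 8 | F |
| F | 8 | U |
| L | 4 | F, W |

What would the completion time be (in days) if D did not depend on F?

Before: longest chain U→F→D = 11+8+8 = 27, finish 27.
Without F→D, D's earliest start moves from 19 to 0.
After: U→F→L = 11+8+4 = 23 → 23 days.

23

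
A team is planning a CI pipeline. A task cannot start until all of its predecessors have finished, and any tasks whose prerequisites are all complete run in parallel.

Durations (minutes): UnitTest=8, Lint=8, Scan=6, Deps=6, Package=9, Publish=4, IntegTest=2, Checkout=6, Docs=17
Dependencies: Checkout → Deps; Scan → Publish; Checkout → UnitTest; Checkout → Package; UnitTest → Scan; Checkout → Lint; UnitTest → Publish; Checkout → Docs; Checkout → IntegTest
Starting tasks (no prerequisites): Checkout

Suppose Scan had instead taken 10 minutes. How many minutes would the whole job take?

28

Baseline: Checkout→UnitTest→Scan→Publish = 6+8+6+4 = 24 → 24 minutes.
Since Scan is critical, the +4 change carries straight to that chain (now 28 minutes).
That remains the longest chain; total 28 minutes.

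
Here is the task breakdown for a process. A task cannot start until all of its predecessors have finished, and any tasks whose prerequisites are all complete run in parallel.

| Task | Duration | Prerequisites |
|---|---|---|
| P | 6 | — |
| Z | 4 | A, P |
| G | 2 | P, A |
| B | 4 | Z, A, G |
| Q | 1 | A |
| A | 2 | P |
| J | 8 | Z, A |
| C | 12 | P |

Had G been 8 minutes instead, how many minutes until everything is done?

Actual critical path: P→A→Z→J = 6+2+4+8 = 20 ⇒ 20 minutes.
G is off the critical path — its longest chain is 14 minutes, giving 6 of slack.
No other chain overtakes it, so the finish is 20 minutes.

20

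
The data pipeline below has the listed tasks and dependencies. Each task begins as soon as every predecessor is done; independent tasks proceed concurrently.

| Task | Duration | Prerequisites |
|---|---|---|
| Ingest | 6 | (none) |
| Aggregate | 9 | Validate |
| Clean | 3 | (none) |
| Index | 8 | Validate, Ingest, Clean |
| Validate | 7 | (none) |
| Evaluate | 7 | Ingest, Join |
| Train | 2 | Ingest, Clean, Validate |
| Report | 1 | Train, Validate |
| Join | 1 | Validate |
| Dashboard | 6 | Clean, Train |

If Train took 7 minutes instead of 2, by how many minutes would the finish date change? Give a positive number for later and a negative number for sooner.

4

Baseline: Validate→Aggregate = 7+9 = 16 → 16 minutes.
The longest path through Train is only 15 minutes, so Train has float 1.
The binding chain switches to Validate→Train→Dashboard = 7+7+6 = 20; finish 20 minutes.
Change in finish: 20 − 16 = +4 minutes.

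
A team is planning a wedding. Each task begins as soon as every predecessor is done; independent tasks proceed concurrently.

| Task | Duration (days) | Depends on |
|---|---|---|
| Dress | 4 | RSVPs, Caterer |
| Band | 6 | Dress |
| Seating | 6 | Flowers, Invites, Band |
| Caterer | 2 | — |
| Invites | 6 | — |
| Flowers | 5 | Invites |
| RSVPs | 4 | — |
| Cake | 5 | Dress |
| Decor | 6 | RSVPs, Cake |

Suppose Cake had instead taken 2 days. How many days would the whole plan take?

Baseline: RSVPs→Dress→Band→Seating = 4+4+6+6 = 20 → 20 days.
The longest path through Cake is only 19 days, so Cake has float 1.
That remains the longest chain; total 20 days.

20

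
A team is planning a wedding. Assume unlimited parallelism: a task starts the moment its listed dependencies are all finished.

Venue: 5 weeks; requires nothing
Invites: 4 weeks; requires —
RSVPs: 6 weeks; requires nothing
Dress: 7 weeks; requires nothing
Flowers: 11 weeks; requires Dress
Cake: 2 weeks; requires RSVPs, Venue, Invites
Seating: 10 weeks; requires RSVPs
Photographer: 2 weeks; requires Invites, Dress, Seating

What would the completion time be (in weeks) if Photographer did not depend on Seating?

With the dependency in place, RSVPs→Seating→Photographer = 6+10+2 = 18 sets the finish at 18 weeks.
Without Seating→Photographer, Photographer's earliest start moves from 16 to 7.
The longest chain is now Dress→Flowers = 7+11 = 18, so the project takes 18 weeks.

18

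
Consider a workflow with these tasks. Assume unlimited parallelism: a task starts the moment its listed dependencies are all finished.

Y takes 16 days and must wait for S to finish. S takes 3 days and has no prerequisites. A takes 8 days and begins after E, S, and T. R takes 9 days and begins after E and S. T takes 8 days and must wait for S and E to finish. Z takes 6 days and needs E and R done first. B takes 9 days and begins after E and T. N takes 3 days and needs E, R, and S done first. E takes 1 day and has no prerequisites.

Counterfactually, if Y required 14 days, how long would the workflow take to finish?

20

Actual critical path: S→T→B = 3+8+9 = 20 ⇒ 20 days.
Y has 1 day of float (longest path through it is 19).
The critical path is still S→T→B; finish is now 20 days.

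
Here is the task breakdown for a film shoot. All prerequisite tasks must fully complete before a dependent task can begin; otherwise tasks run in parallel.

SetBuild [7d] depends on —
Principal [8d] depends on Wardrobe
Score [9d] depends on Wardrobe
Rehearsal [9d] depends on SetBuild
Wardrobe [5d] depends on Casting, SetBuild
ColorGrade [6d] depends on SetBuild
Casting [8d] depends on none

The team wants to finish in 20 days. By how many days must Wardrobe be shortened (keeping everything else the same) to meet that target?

Current finish: 22 days; target: 20.
Wardrobe is on every critical path, so each day cut from Wardrobe cuts the finish by one (this holds down to a finish of 18).
Need 22 − 20 = 2 days off Wardrobe → Wardrobe becomes 3 days, finish becomes 20.

2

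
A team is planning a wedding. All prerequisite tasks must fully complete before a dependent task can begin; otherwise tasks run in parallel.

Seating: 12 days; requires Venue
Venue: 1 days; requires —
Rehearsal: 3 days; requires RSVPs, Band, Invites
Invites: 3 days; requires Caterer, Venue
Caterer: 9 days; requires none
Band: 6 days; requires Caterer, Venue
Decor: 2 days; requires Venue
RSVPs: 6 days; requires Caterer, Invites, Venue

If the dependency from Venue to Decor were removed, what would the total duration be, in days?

21

With the dependency in place, Caterer→Invites→RSVPs→Rehearsal = 9+3+6+3 = 21 sets the finish at 21 days.
Without Venue→Decor, Decor's earliest start moves from 1 to 0.
The longest chain is now Caterer→Invites→RSVPs→Rehearsal = 9+3+6+3 = 21, so the schedule takes 21 days.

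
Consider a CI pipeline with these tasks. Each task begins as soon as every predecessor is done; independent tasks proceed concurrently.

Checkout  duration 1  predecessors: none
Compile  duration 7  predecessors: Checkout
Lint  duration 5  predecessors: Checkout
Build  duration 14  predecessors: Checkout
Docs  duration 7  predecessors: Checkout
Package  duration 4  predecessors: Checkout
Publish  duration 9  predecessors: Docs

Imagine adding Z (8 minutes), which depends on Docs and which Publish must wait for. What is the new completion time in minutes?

25

Originally the CI pipeline takes 17 minutes.
With Z inserted, Publish now waits for max(Docs, Z).
New critical path: Checkout→Docs→Z→Publish = 1+7+8+9 = 25 ⇒ 25 minutes.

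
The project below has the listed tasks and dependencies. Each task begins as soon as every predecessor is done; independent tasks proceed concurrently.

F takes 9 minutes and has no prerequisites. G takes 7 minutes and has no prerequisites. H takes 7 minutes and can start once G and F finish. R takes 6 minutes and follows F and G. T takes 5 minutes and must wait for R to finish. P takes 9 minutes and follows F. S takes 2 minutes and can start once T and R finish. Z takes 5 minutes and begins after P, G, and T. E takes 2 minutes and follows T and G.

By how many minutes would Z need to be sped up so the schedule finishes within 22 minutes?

Current finish: 25 minutes; target: 22.
Z is on every critical path, so each minute cut from Z cuts the finish by one (this holds down to a finish of 22).
Need 25 − 22 = 3 minutes off Z → Z becomes 2 minutes, finish becomes 22.

3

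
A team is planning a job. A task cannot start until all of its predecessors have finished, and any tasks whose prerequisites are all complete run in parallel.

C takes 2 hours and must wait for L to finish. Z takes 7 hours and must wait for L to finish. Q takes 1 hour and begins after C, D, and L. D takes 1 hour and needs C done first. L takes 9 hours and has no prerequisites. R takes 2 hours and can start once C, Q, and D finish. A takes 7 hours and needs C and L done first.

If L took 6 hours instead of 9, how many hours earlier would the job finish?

The binding path is L→C→A = 9+2+7 = 18; finish at 18 hours.
Since L is critical, the -3 change carries straight to that chain (now 15 hours).
The critical path is still L→C→A; finish is now 15 hours.
Change in finish: 15 − 18 = -3 hours.

3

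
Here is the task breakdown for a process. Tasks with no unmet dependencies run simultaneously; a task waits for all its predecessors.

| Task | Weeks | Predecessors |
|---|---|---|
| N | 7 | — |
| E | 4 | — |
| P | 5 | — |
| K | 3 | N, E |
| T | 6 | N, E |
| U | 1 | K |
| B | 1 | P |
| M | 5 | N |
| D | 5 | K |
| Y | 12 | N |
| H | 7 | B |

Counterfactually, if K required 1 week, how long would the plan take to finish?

Critical path before the change: N→Y = 7+12 = 19 giving 19 weeks.
K is off the critical path — its longest chain is 15 weeks, giving 4 of slack.
That remains the longest chain; total 19 weeks.

19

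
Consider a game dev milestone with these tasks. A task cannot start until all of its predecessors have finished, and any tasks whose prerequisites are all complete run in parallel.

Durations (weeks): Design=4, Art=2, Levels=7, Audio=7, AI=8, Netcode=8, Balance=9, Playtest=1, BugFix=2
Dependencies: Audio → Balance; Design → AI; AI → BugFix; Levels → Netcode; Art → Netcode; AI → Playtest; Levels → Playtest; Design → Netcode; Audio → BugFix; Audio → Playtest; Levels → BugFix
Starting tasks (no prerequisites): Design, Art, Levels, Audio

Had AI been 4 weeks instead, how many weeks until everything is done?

The binding path is Audio→Balance = 7+9 = 16; finish at 16 weeks.
AI is off the critical path — its longest chain is 14 weeks, giving 2 of slack.
No other chain overtakes it, so the finish is 16 weeks.

16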